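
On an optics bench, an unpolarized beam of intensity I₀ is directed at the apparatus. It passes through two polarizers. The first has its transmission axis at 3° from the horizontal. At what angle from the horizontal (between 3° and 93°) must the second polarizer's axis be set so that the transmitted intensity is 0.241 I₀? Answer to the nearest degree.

θ ≈ 49°

Unpolarized light through the first polarizer → I₁ = ½ I₀, now polarized at 3°.
Need I₂/I₀ = 0.241, so cos²(θ − 3°) = 0.241 / 0.5 = 0.482.
θ − 3° = arccos(√0.482) = 46.0°, giving θ ≈ 3 + 46.0 = 49.0°.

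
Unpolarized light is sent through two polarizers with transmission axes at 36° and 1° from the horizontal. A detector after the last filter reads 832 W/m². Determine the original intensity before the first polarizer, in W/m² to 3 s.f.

I₀ ≈ 2480 W/m²

Unpolarized light through the first polarizer → I₁ = ½ I₀, now polarized at 36°.
I₂ = I₁ cos²(1° − 36°) = 0.5 I₀ · cos²(35°) = 0.3355 I₀.
So 832 W/m² = 0.3355 I₀, giving I₀ = 832/0.3355 = 2480 W/m².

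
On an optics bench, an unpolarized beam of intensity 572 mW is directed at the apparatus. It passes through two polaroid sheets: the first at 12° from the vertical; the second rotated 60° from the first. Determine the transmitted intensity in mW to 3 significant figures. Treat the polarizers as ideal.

Unpolarized light through the first polarizer → I₁ = 572 mW/2 = 286 mW, polarized at 12°.
I₂ = I₁ · cos²(60°) = 286 · 0.25 = 71.5 mW.

I ≈ 71.5 mW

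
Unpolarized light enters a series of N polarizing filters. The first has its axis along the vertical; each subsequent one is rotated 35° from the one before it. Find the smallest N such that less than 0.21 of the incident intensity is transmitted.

First polarizer halves the unpolarized light: factor 1/2.
Each further stage multiplies by cos²(35°) = 0.671.
After N polarizers: T = 0.5·0.671^(N−1). Require T < 0.21 ⇒ N−1 > ln(0.21/0.5)/ln(0.671) = 2.17, so N−1 ≥ 3 and N = 4.
Check: N=4 gives T = 0.1511 < 0.21; N=3 gives T = 0.2251.

N = 4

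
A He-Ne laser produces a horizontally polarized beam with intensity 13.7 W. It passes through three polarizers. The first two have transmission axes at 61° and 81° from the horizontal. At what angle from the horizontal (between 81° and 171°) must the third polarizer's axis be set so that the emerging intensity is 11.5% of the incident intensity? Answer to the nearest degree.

θ ≈ 123°

I₁ = I₀ cos²(61° − 0°) = I₀ cos²(61°) = 0.235 I₀.
I₂ = I₁ cos²(81° − 61°) = 0.235 I₀ · cos²(20°) = 0.2075 I₀.
Need I₃/I₀ = 0.115, so cos²(θ − 81°) = 0.115 / 0.2075 = 0.5541.
θ − 81° = arccos(√0.5541) = 41.9°, giving θ ≈ 81 + 41.9 = 122.9°.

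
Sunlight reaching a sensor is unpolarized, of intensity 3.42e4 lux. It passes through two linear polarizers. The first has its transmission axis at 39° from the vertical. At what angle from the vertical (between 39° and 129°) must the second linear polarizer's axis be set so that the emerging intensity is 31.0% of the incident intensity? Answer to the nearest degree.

Unpolarized light through the first polarizer → I₁ = ½ I₀, now polarized at 39°.
Need I₂/I₀ = 0.31, so cos²(θ − 39°) = 0.31 / 0.5 = 0.62.
θ − 39° = arccos(√0.62) = 38.1°, giving θ ≈ 39 + 38.1 = 77.1°.

θ ≈ 77°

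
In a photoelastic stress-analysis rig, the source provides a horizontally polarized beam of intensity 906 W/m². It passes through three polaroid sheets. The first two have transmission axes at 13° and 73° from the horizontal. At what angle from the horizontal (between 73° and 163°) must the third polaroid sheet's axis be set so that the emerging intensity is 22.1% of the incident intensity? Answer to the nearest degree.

I₁ = I₀ cos²(13° − 0°) = I₀ cos²(13°) = 0.9494 I₀.
I₂ = I₁ cos²(73° − 13°) = 0.9494 I₀ · cos²(60°) = 0.2373 I₀.
Need I₃/I₀ = 0.221, so cos²(θ − 73°) = 0.221 / 0.2373 = 0.9311.
θ − 73° = arccos(√0.9311) = 15.2°, giving θ ≈ 73 + 15.2 = 88.2°.

θ ≈ 88°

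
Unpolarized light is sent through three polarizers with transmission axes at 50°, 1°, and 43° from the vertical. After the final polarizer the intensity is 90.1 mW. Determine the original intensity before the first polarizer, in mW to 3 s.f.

I₀ ≈ 758 mW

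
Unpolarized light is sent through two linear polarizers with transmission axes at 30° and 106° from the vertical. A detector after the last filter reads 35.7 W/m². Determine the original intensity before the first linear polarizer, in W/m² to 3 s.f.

I₀ ≈ 1220 W/m²

Unpolarized light through the first polarizer → I₁ = ½ I₀, now polarized at 30°.
I₂ = I₁ cos²(106° − 30°) = 0.5 I₀ · cos²(76°) = 0.02926 I₀.
So 35.7 W/m² = 0.02926 I₀, giving I₀ = 35.7/0.02926 = 1220 W/m².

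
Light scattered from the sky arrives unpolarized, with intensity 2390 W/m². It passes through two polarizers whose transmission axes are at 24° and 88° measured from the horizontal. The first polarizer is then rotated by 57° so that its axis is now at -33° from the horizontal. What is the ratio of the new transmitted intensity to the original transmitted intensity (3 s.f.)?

Before rotation:
Unpolarized light through the first polarizer → I₁ = ½ I₀, now polarized at 24°.
I₂ = I₁ cos²(88° − 24°) = 0.5 I₀ · cos²(64°) = 0.09608 I₀.
After rotation:
Unpolarized light through the first polarizer → I₁ = ½ I₀, now polarized at -33°.
Angle between axes 1 and 2: 59°. I₂ = 0.5 I₀ · cos²(59°) = 0.1326 I₀.
Ratio = 0.1326 / 0.09608 = 1.38.

I_new/I_old ≈ 1.38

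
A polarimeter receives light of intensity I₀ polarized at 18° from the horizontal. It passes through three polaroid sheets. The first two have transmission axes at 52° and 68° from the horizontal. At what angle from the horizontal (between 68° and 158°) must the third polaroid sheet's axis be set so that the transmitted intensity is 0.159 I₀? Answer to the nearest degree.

θ ≈ 128°

I₁ = I₀ cos²(52° − 18°) = I₀ cos²(34°) = 0.6873 I₀.
I₂ = I₁ cos²(68° − 52°) = 0.6873 I₀ · cos²(16°) = 0.6351 I₀.
Need I₃/I₀ = 0.159, so cos²(θ − 68°) = 0.159 / 0.6351 = 0.2504.
θ − 68° = arccos(√0.2504) = 60.0°, giving θ ≈ 68 + 60.0 = 128.0°.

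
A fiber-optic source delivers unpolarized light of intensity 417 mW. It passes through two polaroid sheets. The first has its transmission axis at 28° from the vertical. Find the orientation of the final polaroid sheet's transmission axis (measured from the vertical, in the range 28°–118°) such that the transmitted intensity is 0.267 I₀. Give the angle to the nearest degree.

Unpolarized light through the first polarizer → I₁ = ½ I₀, now polarized at 28°.
Need I₂/I₀ = 0.267, so cos²(θ − 28°) = 0.267 / 0.5 = 0.534.
θ − 28° = arccos(√0.534) = 43.1°, giving θ ≈ 28 + 43.1 = 71.1°.

θ ≈ 71°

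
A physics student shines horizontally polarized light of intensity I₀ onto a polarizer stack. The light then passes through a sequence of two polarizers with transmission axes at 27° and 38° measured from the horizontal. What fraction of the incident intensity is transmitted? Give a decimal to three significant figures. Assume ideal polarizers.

By Malus's law, I₁ = I₀ cos²(27° − 0°) = I₀ cos²(27°) = 0.7939 I₀.
I₂ = I₁ cos²(38° − 27°) = 0.7939 I₀ · cos²(11°) = 0.765 I₀.
Transmitted fraction = 0.765.

≈ 0.765 I₀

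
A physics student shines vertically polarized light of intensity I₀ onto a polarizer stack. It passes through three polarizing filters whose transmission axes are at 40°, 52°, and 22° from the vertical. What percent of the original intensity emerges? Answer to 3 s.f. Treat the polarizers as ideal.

I₁ = I₀ cos²(40° − 0°) = I₀ cos²(40°) = 0.5868 I₀.
I₂ = I₁ cos²(52° − 40°) = 0.5868 I₀ · cos²(12°) = 0.5615 I₀.
I₃ = I₂ cos²(22° − 52°) = 0.5615 I₀ · cos²(30°) = 0.4211 I₀.
That is 42.11% of the incident intensity.

≈ 42.1%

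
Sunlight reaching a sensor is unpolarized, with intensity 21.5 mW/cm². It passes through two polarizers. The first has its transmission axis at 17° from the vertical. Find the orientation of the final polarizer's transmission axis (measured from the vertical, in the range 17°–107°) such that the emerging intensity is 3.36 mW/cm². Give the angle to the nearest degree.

Unpolarized light through the first polarizer → I₁ = ½ I₀, now polarized at 17°.
Target fraction: 3.36 / 21.5 mW/cm² = 0.1563 of I₀.
Need I₂/I₀ = 0.1563, so cos²(θ − 17°) = 0.1563 / 0.5 = 0.3126.
θ − 17° = arccos(√0.3126) = 56.0°, giving θ ≈ 17 + 56.0 = 73.0°.

θ ≈ 73°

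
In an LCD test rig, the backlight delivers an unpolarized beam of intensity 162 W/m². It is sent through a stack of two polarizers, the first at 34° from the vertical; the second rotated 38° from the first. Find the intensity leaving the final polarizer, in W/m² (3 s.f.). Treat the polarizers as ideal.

I ≈ 50.3 W/m²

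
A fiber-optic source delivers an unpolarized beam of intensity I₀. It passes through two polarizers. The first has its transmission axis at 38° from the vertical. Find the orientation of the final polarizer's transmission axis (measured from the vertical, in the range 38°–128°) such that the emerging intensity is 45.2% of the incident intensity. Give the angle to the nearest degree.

θ ≈ 56°

Unpolarized light through the first polarizer → I₁ = ½ I₀, now polarized at 38°.
Need I₂/I₀ = 0.452, so cos²(θ − 38°) = 0.452 / 0.5 = 0.904.
θ − 38° = arccos(√0.904) = 18.0°, giving θ ≈ 38 + 18.0 = 56.0°.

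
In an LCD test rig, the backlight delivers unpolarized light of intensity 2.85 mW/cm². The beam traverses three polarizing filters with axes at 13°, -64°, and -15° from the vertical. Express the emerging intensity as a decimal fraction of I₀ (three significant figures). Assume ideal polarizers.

Unpolarized light through the first polarizer → I₁ = 2.85 mW/cm²/2 = 1.425 mW/cm², polarized at 13°.
I₂ = I₁ · cos²(77°) = 1.425 · 0.0506 = 0.07211 mW/cm².
I₃ = I₂ · cos²(49°) = 0.07211 · 0.4304 = 0.03104 mW/cm².
Transmitted fraction = 0.01089.

I/I₀ ≈ 0.0109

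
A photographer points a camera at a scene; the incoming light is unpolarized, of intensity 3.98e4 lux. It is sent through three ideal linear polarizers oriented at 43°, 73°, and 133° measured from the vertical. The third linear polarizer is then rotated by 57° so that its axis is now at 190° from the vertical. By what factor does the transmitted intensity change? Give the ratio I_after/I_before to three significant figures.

Before rotation:
Unpolarized light through the first polarizer → I₁ = ½ I₀, now polarized at 43°.
I₂ = I₁ cos²(73° − 43°) = 0.5 I₀ · cos²(30°) = 0.375 I₀.
I₃ = I₂ cos²(133° − 73°) = 0.375 I₀ · cos²(60°) = 0.09375 I₀.
After rotation:
Unpolarized light through the first polarizer → I₁ = ½ I₀, now polarized at 43°.
I₂ = I₁ cos²(73° − 43°) = 0.5 I₀ · cos²(30°) = 0.375 I₀.
Angle between axes 2 and 3: 63°. I₃ = 0.375 I₀ · cos²(63°) = 0.07729 I₀.
Ratio = 0.07729 / 0.09375 = 0.8244.

I_new/I_old ≈ 0.824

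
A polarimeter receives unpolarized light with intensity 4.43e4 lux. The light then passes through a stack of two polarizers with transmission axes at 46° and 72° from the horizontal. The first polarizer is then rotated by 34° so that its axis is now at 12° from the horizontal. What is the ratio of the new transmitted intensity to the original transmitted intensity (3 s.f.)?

I_new/I_old ≈ 0.309

Before rotation:
Unpolarized light through the first polarizer → I₁ = ½ I₀, now polarized at 46°.
I₂ = I₁ cos²(72° − 46°) = 0.5 I₀ · cos²(26°) = 0.4039 I₀.
After rotation:
Unpolarized light through the first polarizer → I₁ = ½ I₀, now polarized at 12°.
I₂ = I₁ cos²(72° − 12°) = 0.5 I₀ · cos²(60°) = 0.125 I₀.
Ratio = 0.125 / 0.4039 = 0.3095.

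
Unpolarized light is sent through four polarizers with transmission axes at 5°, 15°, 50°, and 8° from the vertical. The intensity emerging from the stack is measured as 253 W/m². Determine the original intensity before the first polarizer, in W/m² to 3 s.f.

I₀ ≈ 1410 W/m²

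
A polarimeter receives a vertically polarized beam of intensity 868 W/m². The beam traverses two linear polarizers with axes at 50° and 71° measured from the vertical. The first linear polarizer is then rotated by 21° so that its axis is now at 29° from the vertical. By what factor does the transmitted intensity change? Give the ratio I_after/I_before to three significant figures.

Before rotation:
I₁ = I₀ cos²(50° − 0°) = I₀ cos²(50°) = 0.4132 I₀.
I₂ = I₁ cos²(71° − 50°) = 0.4132 I₀ · cos²(21°) = 0.3601 I₀.
After rotation:
I₁ = I₀ cos²(29° − 0°) = I₀ cos²(29°) = 0.765 I₀.
I₂ = I₁ cos²(71° − 29°) = 0.765 I₀ · cos²(42°) = 0.4225 I₀.
Ratio = 0.4225 / 0.3601 = 1.173.

I_new/I_old ≈ 1.17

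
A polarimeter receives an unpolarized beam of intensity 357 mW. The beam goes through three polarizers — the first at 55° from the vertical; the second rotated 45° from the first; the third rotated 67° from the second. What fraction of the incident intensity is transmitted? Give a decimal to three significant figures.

I/I₀ ≈ 0.0382

Unpolarized light through the first polarizer → I₁ = 357 mW/2 = 178.5 mW, polarized at 55°.
I₂ = I₁ · cos²(45°) = 178.5 · 0.5 = 89.25 mW.
I₃ = I₂ · cos²(67°) = 89.25 · 0.1527 = 13.63 mW.
Transmitted fraction = 0.03817.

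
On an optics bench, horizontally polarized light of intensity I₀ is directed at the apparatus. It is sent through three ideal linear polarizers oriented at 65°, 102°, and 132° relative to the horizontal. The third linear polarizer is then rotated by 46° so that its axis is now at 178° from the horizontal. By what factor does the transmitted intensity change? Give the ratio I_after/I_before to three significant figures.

Before rotation:
I₁ = I₀ cos²(65° − 0°) = I₀ cos²(65°) = 0.1786 I₀.
I₂ = I₁ cos²(102° − 65°) = 0.1786 I₀ · cos²(37°) = 0.1139 I₀.
I₃ = I₂ cos²(132° − 102°) = 0.1139 I₀ · cos²(30°) = 0.08544 I₀.
After rotation:
I₁ = I₀ cos²(65° − 0°) = I₀ cos²(65°) = 0.1786 I₀.
I₂ = I₁ cos²(102° − 65°) = 0.1786 I₀ · cos²(37°) = 0.1139 I₀.
I₃ = I₂ cos²(178° − 102°) = 0.1139 I₀ · cos²(76°) = 0.006667 I₀.
Ratio = 0.006667 / 0.08544 = 0.07803.

I_new/I_old ≈ 0.0780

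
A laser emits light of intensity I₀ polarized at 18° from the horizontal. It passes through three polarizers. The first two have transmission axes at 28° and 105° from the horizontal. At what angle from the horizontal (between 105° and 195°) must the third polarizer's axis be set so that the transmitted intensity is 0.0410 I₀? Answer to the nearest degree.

θ ≈ 129°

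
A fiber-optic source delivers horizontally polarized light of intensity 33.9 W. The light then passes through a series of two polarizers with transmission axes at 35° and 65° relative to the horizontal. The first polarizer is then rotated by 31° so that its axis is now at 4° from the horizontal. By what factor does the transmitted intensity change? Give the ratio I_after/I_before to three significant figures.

Before rotation:
By Malus's law, I₁ = I₀ cos²(35° − 0°) = I₀ cos²(35°) = 0.671 I₀.
I₂ = I₁ cos²(65° − 35°) = 0.671 I₀ · cos²(30°) = 0.5033 I₀.
After rotation:
I₁ = I₀ cos²(4° − 0°) = I₀ cos²(4°) = 0.9951 I₀.
I₂ = I₁ cos²(65° − 4°) = 0.9951 I₀ · cos²(61°) = 0.2339 I₀.
Ratio = 0.2339 / 0.5033 = 0.4648.

I_new/I_old ≈ 0.465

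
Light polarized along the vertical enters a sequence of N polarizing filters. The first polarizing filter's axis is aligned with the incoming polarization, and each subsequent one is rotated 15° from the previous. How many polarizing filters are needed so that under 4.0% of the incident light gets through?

N = 48

First polarizer is aligned with the polarization: full transmission.
Each further stage multiplies by cos²(15°) = 0.933.
After N polarizers: T = 0.933^(N−1). Require T < 0.040 ⇒ N−1 > ln(0.040)/ln(0.933) = 46.42, so N−1 ≥ 47 and N = 48.
Check: N=48 gives T = 0.03843 < 0.040; N=47 gives T = 0.04119.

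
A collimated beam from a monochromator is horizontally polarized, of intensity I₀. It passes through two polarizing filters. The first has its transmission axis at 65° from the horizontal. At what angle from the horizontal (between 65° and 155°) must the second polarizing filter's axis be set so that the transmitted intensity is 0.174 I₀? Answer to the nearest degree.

θ ≈ 74°

I₁ = I₀ cos²(65° − 0°) = I₀ cos²(65°) = 0.1786 I₀.
Need I₂/I₀ = 0.174, so cos²(θ − 65°) = 0.174 / 0.1786 = 0.9742.
θ − 65° = arccos(√0.9742) = 9.2°, giving θ ≈ 65 + 9.2 = 74.2°.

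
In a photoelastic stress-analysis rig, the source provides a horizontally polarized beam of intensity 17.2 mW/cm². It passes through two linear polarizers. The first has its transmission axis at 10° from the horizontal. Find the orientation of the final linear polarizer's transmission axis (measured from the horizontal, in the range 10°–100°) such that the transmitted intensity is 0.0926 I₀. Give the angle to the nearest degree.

I₁ = I₀ cos²(10° − 0°) = I₀ cos²(10°) = 0.9698 I₀.
Need I₂/I₀ = 0.0926, so cos²(θ − 10°) = 0.0926 / 0.9698 = 0.09548.
θ − 10° = arccos(√0.09548) = 72.0°, giving θ ≈ 10 + 72.0 = 82.0°.

θ ≈ 82°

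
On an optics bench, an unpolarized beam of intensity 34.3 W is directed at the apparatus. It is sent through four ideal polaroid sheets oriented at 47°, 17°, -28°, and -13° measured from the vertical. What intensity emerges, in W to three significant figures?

I ≈ 6.00 W

Unpolarized light through the first polarizer → I₁ = 34.3 W/2 = 17.15 W, polarized at 47°.
I₂ = I₁ · cos²(30°) = 17.15 · 0.75 = 12.86 W.
I₃ = I₂ · cos²(45°) = 12.86 · 0.5 = 6.431 W.
I₄ = I₃ · cos²(15°) = 6.431 · 0.933 = 6 W.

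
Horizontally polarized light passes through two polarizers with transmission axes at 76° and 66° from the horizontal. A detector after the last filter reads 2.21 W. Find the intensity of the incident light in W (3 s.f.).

I₀ ≈ 38.9 W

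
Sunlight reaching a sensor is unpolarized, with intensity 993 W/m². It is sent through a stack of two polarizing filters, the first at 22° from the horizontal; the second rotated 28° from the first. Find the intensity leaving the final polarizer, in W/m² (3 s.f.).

I ≈ 387 W/m²

Unpolarized light through the first polarizer → I₁ = 993 W/m²/2 = 496.5 W/m², polarized at 22°.
I₂ = I₁ · cos²(28°) = 496.5 · 0.7796 = 387.1 W/m².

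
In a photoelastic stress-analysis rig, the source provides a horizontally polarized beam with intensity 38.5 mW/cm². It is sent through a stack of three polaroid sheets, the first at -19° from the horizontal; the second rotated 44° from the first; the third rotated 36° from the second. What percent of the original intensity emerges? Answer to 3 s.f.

By Malus's law, I₁ = 38.5 mW/cm² · cos²(19°) = 34.42 mW/cm².
I₂ = I₁ · cos²(44°) = 34.42 · 0.5174 = 17.81 mW/cm².
I₃ = I₂ · cos²(36°) = 17.81 · 0.6545 = 11.66 mW/cm².
That is 30.28% of the incident intensity.

≈ 30.3%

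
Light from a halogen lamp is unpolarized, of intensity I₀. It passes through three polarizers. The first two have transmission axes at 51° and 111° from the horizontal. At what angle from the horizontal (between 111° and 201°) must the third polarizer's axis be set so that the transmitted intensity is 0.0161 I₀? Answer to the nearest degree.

Unpolarized light through the first polarizer → I₁ = ½ I₀, now polarized at 51°.
I₂ = I₁ cos²(111° − 51°) = 0.5 I₀ · cos²(60°) = 0.125 I₀.
Need I₃/I₀ = 0.0161, so cos²(θ − 111°) = 0.0161 / 0.125 = 0.1288.
θ − 111° = arccos(√0.1288) = 69.0°, giving θ ≈ 111 + 69.0 = 180.0°.

θ ≈ 180°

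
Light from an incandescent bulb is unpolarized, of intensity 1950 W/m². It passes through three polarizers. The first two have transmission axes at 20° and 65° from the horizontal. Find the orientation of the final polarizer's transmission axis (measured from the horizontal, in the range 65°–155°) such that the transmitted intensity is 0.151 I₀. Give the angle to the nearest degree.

Unpolarized light through the first polarizer → I₁ = ½ I₀, now polarized at 20°.
I₂ = I₁ cos²(65° − 20°) = 0.5 I₀ · cos²(45°) = 0.25 I₀.
Need I₃/I₀ = 0.151, so cos²(θ − 65°) = 0.151 / 0.25 = 0.604.
θ − 65° = arccos(√0.604) = 39.0°, giving θ ≈ 65 + 39.0 = 104.0°.

θ ≈ 104°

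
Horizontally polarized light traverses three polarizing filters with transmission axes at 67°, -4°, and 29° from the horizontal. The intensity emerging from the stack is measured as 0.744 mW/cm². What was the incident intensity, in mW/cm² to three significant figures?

By Malus's law, I₁ = I₀ cos²(67° − 0°) = I₀ cos²(67°) = 0.1527 I₀.
I₂ = I₁ cos²(-4° − 67°) = 0.1527 I₀ · cos²(71°) = 0.01618 I₀.
I₃ = I₂ cos²(29° + 4°) = 0.01618 I₀ · cos²(33°) = 0.01138 I₀.
So 0.744 mW/cm² = 0.01138 I₀, giving I₀ = 0.744/0.01138 = 65.37 mW/cm².

I₀ ≈ 65.4 mW/cm²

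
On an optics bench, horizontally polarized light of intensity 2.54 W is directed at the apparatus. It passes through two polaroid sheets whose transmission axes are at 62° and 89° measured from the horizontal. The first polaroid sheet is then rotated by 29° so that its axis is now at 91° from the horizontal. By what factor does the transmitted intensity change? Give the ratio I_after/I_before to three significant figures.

I_new/I_old ≈ 0.00174

Before rotation:
I₁ = I₀ cos²(62° − 0°) = I₀ cos²(62°) = 0.2204 I₀.
I₂ = I₁ cos²(89° − 62°) = 0.2204 I₀ · cos²(27°) = 0.175 I₀.
After rotation:
I₁ = I₀ cos²(91° − 0°) = I₀ cos²(89°) = 0.0003046 I₀.
I₂ = I₁ cos²(89° − 91°) = 0.0003046 I₀ · cos²(2°) = 0.0003042 I₀.
Ratio = 0.0003042 / 0.175 = 0.001739.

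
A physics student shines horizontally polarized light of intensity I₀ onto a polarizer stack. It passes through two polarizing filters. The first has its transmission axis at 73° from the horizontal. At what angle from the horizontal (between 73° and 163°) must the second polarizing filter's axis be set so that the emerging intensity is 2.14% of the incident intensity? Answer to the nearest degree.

I₁ = I₀ cos²(73° − 0°) = I₀ cos²(73°) = 0.08548 I₀.
Need I₂/I₀ = 0.0214, so cos²(θ − 73°) = 0.0214 / 0.08548 = 0.2503.
θ − 73° = arccos(√0.2503) = 60.0°, giving θ ≈ 73 + 60.0 = 133.0°.

θ ≈ 133°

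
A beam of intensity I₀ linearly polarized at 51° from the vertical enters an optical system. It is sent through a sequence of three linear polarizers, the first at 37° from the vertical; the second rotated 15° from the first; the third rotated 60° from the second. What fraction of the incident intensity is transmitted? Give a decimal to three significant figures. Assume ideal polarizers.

≈ 0.220 I₀

I₁ = I₀ cos²(37° − 51°) = I₀ cos²(14°) = 0.9415 I₀.
I₂ = I₁ cos²(15°) = 0.9415 · 0.933 I₀ = 0.8784 I₀.
I₃ = I₂ cos²(60°) = 0.8784 · 0.25 I₀ = 0.2196 I₀.
Transmitted fraction = 0.2196.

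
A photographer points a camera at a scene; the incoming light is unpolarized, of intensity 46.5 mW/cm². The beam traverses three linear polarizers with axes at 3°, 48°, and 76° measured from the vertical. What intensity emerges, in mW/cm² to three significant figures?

Unpolarized light through the first polarizer → I₁ = 46.5 mW/cm²/2 = 23.25 mW/cm², polarized at 3°.
I₂ = I₁ · cos²(45°) = 23.25 · 0.5 = 11.63 mW/cm².
I₃ = I₂ · cos²(28°) = 11.63 · 0.7796 = 9.063 mW/cm².

I ≈ 9.06 mW/cm²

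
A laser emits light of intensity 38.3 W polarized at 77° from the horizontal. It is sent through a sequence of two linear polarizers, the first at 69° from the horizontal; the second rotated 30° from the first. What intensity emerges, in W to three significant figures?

By Malus's law, I₁ = 38.3 W · cos²(8°) = 37.56 W.
I₂ = I₁ · cos²(30°) = 37.56 · 0.75 = 28.17 W.

I ≈ 28.2 W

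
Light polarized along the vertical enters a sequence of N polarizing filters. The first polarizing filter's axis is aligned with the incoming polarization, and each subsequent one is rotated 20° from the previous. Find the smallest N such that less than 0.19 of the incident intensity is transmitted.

N = 15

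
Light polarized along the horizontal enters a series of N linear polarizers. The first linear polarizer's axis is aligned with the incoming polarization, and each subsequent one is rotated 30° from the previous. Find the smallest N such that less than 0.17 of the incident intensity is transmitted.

First polarizer is aligned with the polarization: full transmission.
Each further stage multiplies by cos²(30°) = 0.75.
After N polarizers: T = 0.75^(N−1). Require T < 0.17 ⇒ N−1 > ln(0.17)/ln(0.75) = 6.16, so N−1 ≥ 7 and N = 8.
Check: N=8 gives T = 0.1335 < 0.17; N=7 gives T = 0.178.

N = 8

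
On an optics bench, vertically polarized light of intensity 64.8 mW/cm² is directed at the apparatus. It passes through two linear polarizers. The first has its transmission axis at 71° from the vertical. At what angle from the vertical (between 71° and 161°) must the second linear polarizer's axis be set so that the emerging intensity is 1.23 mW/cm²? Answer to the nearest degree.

θ ≈ 136°

By Malus's law, I₁ = I₀ cos²(71° − 0°) = I₀ cos²(71°) = 0.106 I₀.
Target fraction: 1.23 / 64.8 mW/cm² = 0.01898 of I₀.
Need I₂/I₀ = 0.01898, so cos²(θ − 71°) = 0.01898 / 0.106 = 0.1791.
θ − 71° = arccos(√0.1791) = 65.0°, giving θ ≈ 71 + 65.0 = 136.0°.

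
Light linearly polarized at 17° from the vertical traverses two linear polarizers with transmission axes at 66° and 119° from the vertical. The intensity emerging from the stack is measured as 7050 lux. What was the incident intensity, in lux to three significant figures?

I₁ = I₀ cos²(66° − 17°) = I₀ cos²(49°) = 0.4304 I₀.
I₂ = I₁ cos²(119° − 66°) = 0.4304 I₀ · cos²(53°) = 0.1559 I₀.
So 7050 lux = 0.1559 I₀, giving I₀ = 7050/0.1559 = 4.522e+04 lux.

I₀ ≈ 4.52e4 lux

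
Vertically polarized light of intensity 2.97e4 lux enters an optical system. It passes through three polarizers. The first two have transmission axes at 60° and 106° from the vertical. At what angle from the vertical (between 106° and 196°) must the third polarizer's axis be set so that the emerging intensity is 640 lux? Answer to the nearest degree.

By Malus's law, I₁ = I₀ cos²(60° − 0°) = I₀ cos²(60°) = 0.25 I₀.
I₂ = I₁ cos²(106° − 60°) = 0.25 I₀ · cos²(46°) = 0.1206 I₀.
Target fraction: 640 / 2.97e4 lux = 0.02155 of I₀.
Need I₃/I₀ = 0.02155, so cos²(θ − 106°) = 0.02155 / 0.1206 = 0.1786.
θ − 106° = arccos(√0.1786) = 65.0°, giving θ ≈ 106 + 65.0 = 171.0°.

θ ≈ 171°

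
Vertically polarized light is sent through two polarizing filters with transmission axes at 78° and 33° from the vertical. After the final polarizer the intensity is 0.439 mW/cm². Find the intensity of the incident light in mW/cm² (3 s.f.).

I₀ ≈ 20.3 mW/cm²

By Malus's law, I₁ = I₀ cos²(78° − 0°) = I₀ cos²(78°) = 0.04323 I₀.
I₂ = I₁ cos²(33° − 78°) = 0.04323 I₀ · cos²(45°) = 0.02161 I₀.
So 0.439 mW/cm² = 0.02161 I₀, giving I₀ = 0.439/0.02161 = 20.31 mW/cm².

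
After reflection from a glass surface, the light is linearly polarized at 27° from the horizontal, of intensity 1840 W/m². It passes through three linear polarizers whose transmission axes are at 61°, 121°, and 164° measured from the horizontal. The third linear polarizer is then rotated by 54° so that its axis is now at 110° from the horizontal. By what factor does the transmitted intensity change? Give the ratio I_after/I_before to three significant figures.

Before rotation:
I₁ = I₀ cos²(61° − 27°) = I₀ cos²(34°) = 0.6873 I₀.
I₂ = I₁ cos²(121° − 61°) = 0.6873 I₀ · cos²(60°) = 0.1718 I₀.
I₃ = I₂ cos²(164° − 121°) = 0.1718 I₀ · cos²(43°) = 0.09191 I₀.
After rotation:
I₁ = I₀ cos²(61° − 27°) = I₀ cos²(34°) = 0.6873 I₀.
I₂ = I₁ cos²(121° − 61°) = 0.6873 I₀ · cos²(60°) = 0.1718 I₀.
I₃ = I₂ cos²(110° − 121°) = 0.1718 I₀ · cos²(11°) = 0.1656 I₀.
Ratio = 0.1656 / 0.09191 = 1.802.

I_new/I_old ≈ 1.80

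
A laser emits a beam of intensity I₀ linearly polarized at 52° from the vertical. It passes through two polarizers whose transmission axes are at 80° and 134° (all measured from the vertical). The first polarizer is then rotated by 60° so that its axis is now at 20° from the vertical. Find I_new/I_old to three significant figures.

Before rotation:
By Malus's law, I₁ = I₀ cos²(80° − 52°) = I₀ cos²(28°) = 0.7796 I₀.
I₂ = I₁ cos²(134° − 80°) = 0.7796 I₀ · cos²(54°) = 0.2693 I₀.
After rotation:
I₁ = I₀ cos²(20° − 52°) = I₀ cos²(32°) = 0.7192 I₀.
Angle between axes 1 and 2: 66°. I₂ = 0.7192 I₀ · cos²(66°) = 0.119 I₀.
Ratio = 0.119 / 0.2693 = 0.4417.

I_new/I_old ≈ 0.442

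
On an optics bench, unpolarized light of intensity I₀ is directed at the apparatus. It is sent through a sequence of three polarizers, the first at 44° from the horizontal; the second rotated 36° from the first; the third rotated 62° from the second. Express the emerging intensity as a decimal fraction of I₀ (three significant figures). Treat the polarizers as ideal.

Unpolarized light through the first polarizer → I₁ = ½ I₀, now polarized at 44°.
I₂ = I₁ cos²(36°) = 0.5 · 0.6545 I₀ = 0.3273 I₀.
I₃ = I₂ cos²(62°) = 0.3273 · 0.2204 I₀ = 0.07213 I₀.
Transmitted fraction = 0.07213.

≈ 0.0721 I₀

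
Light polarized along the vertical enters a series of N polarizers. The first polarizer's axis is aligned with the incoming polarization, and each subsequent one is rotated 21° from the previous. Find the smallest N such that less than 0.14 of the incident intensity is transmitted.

First polarizer is aligned with the polarization: full transmission.
Each further stage multiplies by cos²(21°) = 0.8716.
After N polarizers: T = 0.8716^(N−1). Require T < 0.14 ⇒ N−1 > ln(0.14)/ln(0.8716) = 14.30, so N−1 ≥ 15 and N = 16.
Check: N=16 gives T = 0.1272 < 0.14; N=15 gives T = 0.146.

N = 16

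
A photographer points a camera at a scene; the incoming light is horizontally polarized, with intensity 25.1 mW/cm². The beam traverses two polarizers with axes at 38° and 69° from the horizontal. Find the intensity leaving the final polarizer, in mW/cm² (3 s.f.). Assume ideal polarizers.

I₁ = 25.1 mW/cm² · cos²(38°) = 15.59 mW/cm².
I₂ = I₁ · cos²(31°) = 15.59 · 0.7347 = 11.45 mW/cm².

I ≈ 11.5 mW/cm²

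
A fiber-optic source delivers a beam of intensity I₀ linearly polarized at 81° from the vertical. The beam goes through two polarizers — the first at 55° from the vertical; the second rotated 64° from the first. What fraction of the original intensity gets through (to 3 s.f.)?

≈ 0.155 I₀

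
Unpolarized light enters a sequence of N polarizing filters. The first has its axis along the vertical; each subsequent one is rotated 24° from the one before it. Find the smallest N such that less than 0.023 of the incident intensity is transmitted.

N = 19

First polarizer halves the unpolarized light: factor 1/2.
Each further stage multiplies by cos²(24°) = 0.8346.
After N polarizers: T = 0.5·0.8346^(N−1). Require T < 0.023 ⇒ N−1 > ln(0.023/0.5)/ln(0.8346) = 17.03, so N−1 ≥ 18 and N = 19.
Check: N=19 gives T = 0.01929 < 0.023; N=18 gives T = 0.02311.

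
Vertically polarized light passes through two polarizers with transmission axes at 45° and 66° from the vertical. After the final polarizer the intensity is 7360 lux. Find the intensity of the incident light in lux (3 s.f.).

I₀ ≈ 1.69e4 lux

I₁ = I₀ cos²(45° − 0°) = I₀ cos²(45°) = 0.5 I₀.
I₂ = I₁ cos²(66° − 45°) = 0.5 I₀ · cos²(21°) = 0.4358 I₀.
So 7360 lux = 0.4358 I₀, giving I₀ = 7360/0.4358 = 1.689e+04 lux.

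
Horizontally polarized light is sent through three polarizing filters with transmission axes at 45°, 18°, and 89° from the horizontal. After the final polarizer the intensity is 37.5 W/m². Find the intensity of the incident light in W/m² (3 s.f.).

I₁ = I₀ cos²(45° − 0°) = I₀ cos²(45°) = 0.5 I₀.
I₂ = I₁ cos²(18° − 45°) = 0.5 I₀ · cos²(27°) = 0.3969 I₀.
I₃ = I₂ cos²(89° − 18°) = 0.3969 I₀ · cos²(71°) = 0.04207 I₀.
So 37.5 W/m² = 0.04207 I₀, giving I₀ = 37.5/0.04207 = 891.3 W/m².

I₀ ≈ 891 W/m²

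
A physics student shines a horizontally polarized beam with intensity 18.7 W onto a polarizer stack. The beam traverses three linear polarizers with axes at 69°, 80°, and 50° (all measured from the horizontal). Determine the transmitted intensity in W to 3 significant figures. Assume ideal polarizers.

I ≈ 1.74 W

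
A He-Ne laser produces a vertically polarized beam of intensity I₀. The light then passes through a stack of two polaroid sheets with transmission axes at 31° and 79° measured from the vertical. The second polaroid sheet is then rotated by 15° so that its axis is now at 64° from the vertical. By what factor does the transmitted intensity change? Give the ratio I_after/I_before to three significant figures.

I_new/I_old ≈ 1.57

Before rotation:
I₁ = I₀ cos²(31° − 0°) = I₀ cos²(31°) = 0.7347 I₀.
I₂ = I₁ cos²(79° − 31°) = 0.7347 I₀ · cos²(48°) = 0.329 I₀.
After rotation:
I₁ = I₀ cos²(31° − 0°) = I₀ cos²(31°) = 0.7347 I₀.
I₂ = I₁ cos²(64° − 31°) = 0.7347 I₀ · cos²(33°) = 0.5168 I₀.
Ratio = 0.5168 / 0.329 = 1.571.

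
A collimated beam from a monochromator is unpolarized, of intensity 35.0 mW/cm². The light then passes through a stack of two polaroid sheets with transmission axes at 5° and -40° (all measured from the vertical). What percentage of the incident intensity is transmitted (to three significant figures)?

≈ 25.0%

Unpolarized light through the first polarizer → I₁ = 35.0 mW/cm²/2 = 17.5 mW/cm², polarized at 5°.
I₂ = I₁ · cos²(45°) = 17.5 · 0.5 = 8.75 mW/cm².
That is 25% of the incident intensity.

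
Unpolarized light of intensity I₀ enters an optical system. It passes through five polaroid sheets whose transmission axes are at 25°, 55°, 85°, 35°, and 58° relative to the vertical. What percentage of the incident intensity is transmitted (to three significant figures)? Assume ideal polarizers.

Unpolarized light through the first polarizer → I₁ = ½ I₀, now polarized at 25°.
I₂ = I₁ cos²(55° − 25°) = 0.5 I₀ · cos²(30°) = 0.375 I₀.
I₃ = I₂ cos²(85° − 55°) = 0.375 I₀ · cos²(30°) = 0.2813 I₀.
I₄ = I₃ cos²(35° − 85°) = 0.2813 I₀ · cos²(50°) = 0.1162 I₀.
I₅ = I₄ cos²(58° − 35°) = 0.1162 I₀ · cos²(23°) = 0.09846 I₀.
That is 9.846% of the incident intensity.

≈ 9.85%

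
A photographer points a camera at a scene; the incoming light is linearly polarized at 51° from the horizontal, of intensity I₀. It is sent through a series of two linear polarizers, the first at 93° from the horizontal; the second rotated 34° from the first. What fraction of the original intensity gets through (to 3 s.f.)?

I₁ = I₀ cos²(93° − 51°) = I₀ cos²(42°) = 0.5523 I₀.
I₂ = I₁ cos²(34°) = 0.5523 · 0.6873 I₀ = 0.3796 I₀.
Transmitted fraction = 0.3796.

≈ 0.380 I₀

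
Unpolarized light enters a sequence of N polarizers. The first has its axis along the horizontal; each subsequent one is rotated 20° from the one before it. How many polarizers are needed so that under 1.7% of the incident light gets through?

First polarizer halves the unpolarized light: factor 1/2.
Each further stage multiplies by cos²(20°) = 0.883.
After N polarizers: T = 0.5·0.883^(N−1). Require T < 0.017 ⇒ N−1 > ln(0.017/0.5)/ln(0.883) = 27.18, so N−1 ≥ 28 and N = 29.
Check: N=29 gives T = 0.01535 < 0.017; N=28 gives T = 0.01739.

N = 29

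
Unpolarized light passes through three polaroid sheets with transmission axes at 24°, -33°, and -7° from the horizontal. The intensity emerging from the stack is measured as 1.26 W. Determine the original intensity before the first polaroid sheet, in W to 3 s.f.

I₀ ≈ 10.5 W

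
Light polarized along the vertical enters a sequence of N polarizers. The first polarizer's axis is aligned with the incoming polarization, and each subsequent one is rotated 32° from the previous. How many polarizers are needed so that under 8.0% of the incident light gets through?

N = 9

First polarizer is aligned with the polarization: full transmission.
Each further stage multiplies by cos²(32°) = 0.7192.
After N polarizers: T = 0.7192^(N−1). Require T < 0.080 ⇒ N−1 > ln(0.080)/ln(0.7192) = 7.66, so N−1 ≥ 8 and N = 9.
Check: N=9 gives T = 0.07157 < 0.080; N=8 gives T = 0.09951.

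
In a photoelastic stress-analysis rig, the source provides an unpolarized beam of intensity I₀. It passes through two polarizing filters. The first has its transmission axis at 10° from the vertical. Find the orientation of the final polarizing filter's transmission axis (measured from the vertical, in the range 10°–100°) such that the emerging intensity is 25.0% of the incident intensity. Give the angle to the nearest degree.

θ ≈ 55°

Unpolarized light through the first polarizer → I₁ = ½ I₀, now polarized at 10°.
Need I₂/I₀ = 0.25, so cos²(θ − 10°) = 0.25 / 0.5 = 0.5.
θ − 10° = arccos(√0.5) = 45.0°, giving θ ≈ 10 + 45.0 = 55.0°.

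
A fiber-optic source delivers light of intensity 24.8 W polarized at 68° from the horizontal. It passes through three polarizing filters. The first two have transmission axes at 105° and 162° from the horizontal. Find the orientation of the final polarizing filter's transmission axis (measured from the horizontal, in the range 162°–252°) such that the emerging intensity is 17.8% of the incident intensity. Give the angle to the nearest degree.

I₁ = I₀ cos²(105° − 68°) = I₀ cos²(37°) = 0.6378 I₀.
I₂ = I₁ cos²(162° − 105°) = 0.6378 I₀ · cos²(57°) = 0.1892 I₀.
Need I₃/I₀ = 0.178, so cos²(θ − 162°) = 0.178 / 0.1892 = 0.9408.
θ − 162° = arccos(√0.9408) = 14.1°, giving θ ≈ 162 + 14.1 = 176.1°.

θ ≈ 176°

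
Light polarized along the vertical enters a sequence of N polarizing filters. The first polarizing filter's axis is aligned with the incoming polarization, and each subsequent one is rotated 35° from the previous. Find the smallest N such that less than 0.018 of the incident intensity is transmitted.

First polarizer is aligned with the polarization: full transmission.
Each further stage multiplies by cos²(35°) = 0.671.
After N polarizers: T = 0.671^(N−1). Require T < 0.018 ⇒ N−1 > ln(0.018)/ln(0.671) = 10.07, so N−1 ≥ 11 and N = 12.
Check: N=12 gives T = 0.01242 < 0.018; N=11 gives T = 0.01851.

N = 12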